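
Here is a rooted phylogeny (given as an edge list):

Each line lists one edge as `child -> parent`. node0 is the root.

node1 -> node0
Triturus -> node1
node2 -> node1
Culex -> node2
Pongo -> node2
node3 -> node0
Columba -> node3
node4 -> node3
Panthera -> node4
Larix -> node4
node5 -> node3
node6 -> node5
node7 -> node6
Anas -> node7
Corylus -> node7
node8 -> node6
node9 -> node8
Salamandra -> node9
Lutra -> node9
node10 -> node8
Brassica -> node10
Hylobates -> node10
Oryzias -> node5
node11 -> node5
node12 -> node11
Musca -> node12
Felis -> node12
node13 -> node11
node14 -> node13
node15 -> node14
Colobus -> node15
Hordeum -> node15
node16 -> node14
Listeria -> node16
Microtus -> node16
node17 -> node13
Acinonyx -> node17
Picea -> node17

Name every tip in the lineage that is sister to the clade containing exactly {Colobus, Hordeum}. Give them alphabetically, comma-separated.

The clade containing exactly {Colobus, Hordeum} attaches to the tree at the node subtending ((Colobus,Hordeum),(Listeria,Microtus)).
The other lineage descending from that same node — the sister group — is (Listeria,Microtus); its 2 tips in alphabetical order are the answer.

Listeria, Microtus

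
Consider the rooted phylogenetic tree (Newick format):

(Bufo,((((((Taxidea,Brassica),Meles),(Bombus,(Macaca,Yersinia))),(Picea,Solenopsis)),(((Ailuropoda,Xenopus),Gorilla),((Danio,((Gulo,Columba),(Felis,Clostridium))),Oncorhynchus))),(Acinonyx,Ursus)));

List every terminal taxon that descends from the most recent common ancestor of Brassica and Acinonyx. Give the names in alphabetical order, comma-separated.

Acinonyx, Ailuropoda, Bombus, Brassica, Clostridium, Columba, Danio, Felis, Gorilla, Gulo, Macaca, Meles, Oncorhynchus, Picea, Solenopsis, Taxidea, Ursus, Xenopus, Yersinia

Tracing Brassica: it sits inside (Taxidea,Brassica).
Tracing Acinonyx: it sits inside (Acinonyx,Ursus).
The smallest clade enclosing both is ((((((Taxidea,Brassica),Meles),(Bombus,(Macaca,Yersinia))),(Picea,Solenopsis)),(((Ailuropoda,Xenopus),Gorilla),((Danio,((Gulo,Columba),(Felis,Clostridium))),Oncorhynchus))),(Acinonyx,Ursus)); the answer is its 19 terminal taxa in alphabetical order.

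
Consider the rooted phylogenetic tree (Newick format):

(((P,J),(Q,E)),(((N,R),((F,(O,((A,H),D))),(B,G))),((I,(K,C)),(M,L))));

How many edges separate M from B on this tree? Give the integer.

7

The MRCA of M and B is the node subtending (((N,R),((F,(O,((A,H),D))),(B,G))),((I,(K,C)),(M,L))).
From M up to that node: 3 branches. From B up to the same node: 4 branches. Total: 3 + 4 = 7.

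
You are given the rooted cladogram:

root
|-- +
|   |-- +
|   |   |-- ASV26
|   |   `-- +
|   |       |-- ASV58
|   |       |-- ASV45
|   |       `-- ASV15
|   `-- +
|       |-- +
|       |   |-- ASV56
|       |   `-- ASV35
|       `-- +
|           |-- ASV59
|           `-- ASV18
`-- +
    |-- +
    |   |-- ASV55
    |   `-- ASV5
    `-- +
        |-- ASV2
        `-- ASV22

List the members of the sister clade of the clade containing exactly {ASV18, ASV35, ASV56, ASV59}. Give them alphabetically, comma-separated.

ASV15, ASV26, ASV45, ASV58

The clade containing exactly {ASV18, ASV35, ASV56, ASV59} attaches to the tree at the node subtending ((ASV26,(ASV58,ASV45,ASV15)),((ASV56,ASV35),(ASV59,ASV18))).
The other lineage descending from that same node — the sister group — is (ASV26,(ASV58,ASV45,ASV15)); its 4 tips in alphabetical order are the answer.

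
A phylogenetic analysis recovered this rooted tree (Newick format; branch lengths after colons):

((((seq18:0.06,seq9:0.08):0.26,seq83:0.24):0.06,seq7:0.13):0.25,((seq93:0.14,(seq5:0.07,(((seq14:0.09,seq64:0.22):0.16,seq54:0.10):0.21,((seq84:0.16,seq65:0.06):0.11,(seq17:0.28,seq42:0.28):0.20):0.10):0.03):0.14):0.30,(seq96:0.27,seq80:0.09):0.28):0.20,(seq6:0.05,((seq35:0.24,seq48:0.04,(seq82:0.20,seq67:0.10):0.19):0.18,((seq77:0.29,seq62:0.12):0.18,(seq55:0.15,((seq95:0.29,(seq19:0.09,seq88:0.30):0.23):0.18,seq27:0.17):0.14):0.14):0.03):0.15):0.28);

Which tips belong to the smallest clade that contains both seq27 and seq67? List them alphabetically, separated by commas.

Tracing seq27: it sits inside ((seq95,(seq19,seq88)),seq27).
Tracing seq67: it sits inside (seq82,seq67).
The smallest clade enclosing both is ((seq35,seq48,(seq82,seq67)),((seq77,seq62),(seq55,((seq95,(seq19,seq88)),seq27)))); the answer is its 11 terminal taxa in alphabetical order.

seq19, seq27, seq35, seq48, seq55, seq62, seq67, seq77, seq82, seq88, seq95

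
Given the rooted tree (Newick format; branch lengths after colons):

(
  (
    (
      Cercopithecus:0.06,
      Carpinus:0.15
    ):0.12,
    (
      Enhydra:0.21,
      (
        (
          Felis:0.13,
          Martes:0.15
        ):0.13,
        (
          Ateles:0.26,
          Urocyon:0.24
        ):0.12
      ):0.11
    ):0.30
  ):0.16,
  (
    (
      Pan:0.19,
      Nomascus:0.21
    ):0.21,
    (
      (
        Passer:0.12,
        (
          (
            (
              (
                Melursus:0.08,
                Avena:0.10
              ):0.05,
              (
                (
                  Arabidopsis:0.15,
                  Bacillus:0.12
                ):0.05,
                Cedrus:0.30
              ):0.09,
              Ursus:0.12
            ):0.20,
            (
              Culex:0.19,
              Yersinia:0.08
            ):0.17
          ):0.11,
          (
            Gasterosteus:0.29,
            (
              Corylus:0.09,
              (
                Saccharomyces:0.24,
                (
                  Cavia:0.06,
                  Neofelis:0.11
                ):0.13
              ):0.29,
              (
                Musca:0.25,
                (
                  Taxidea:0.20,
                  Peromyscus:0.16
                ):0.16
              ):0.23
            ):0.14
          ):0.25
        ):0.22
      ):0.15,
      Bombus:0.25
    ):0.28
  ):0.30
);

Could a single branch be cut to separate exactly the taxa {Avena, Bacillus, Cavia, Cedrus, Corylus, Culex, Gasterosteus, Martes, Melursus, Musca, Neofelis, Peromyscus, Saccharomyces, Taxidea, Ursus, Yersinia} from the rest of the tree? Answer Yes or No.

The MRCA of the listed taxa is the root, so the smallest clade containing them is the whole tree.
That clade also contains Arabidopsis, Ateles, Bombus, Carpinus, Cercopithecus, Enhydra, Felis, Nomascus, Pan, Passer, Urocyon, which are not in the proposed group, so the group is not monophyletic.

No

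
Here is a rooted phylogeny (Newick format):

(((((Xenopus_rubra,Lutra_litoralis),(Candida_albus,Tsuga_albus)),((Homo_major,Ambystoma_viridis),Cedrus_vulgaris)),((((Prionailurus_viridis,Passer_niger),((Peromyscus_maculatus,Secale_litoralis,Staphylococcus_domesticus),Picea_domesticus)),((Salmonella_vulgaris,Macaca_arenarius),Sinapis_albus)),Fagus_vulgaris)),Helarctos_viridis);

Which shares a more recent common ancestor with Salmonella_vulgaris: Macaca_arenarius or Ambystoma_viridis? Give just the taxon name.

The MRCA of Salmonella_vulgaris and Macaca_arenarius subtends (Salmonella_vulgaris,Macaca_arenarius) (2 taxa).
The MRCA of Salmonella_vulgaris and Ambystoma_viridis subtends ((((Xenopus_rubra,Lutra_litoralis),(Candida_albus,Tsuga_albus)),((Homo_major,Ambystoma_viridis),Cedrus_vulgaris)),((((Prionailurus_viridis,Passer_niger),((Peromyscus_maculatus,Secale_litoralis,Staphylococcus_domesticus),Picea_domesticus)),((Salmonella_vulgaris,Macaca_arenarius),Sinapis_albus)),Fagus_vulgaris)) (17 taxa).
The first is nested inside the second, so Salmonella_vulgaris shares a more recent common ancestor with Macaca_arenarius.

Macaca_arenarius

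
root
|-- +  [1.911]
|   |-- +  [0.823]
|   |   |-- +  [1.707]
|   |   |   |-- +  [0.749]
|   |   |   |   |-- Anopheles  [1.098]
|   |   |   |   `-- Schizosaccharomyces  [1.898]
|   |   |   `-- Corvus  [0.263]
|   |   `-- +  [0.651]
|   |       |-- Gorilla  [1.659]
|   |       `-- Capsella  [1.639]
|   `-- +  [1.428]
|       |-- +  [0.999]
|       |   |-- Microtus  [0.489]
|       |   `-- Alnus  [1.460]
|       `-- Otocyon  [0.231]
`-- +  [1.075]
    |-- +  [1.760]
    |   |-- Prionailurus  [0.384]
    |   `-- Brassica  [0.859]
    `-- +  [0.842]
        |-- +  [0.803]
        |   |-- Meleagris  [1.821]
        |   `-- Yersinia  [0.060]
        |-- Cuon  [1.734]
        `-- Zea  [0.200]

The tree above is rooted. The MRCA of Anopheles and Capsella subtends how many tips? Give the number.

The MRCA of Anopheles and Capsella is the node subtending (((Anopheles,Schizosaccharomyces),Corvus),(Gorilla,Capsella)).
That clade contains 5 terminal taxa: Anopheles, Capsella, Corvus, Gorilla, Schizosaccharomyces.

5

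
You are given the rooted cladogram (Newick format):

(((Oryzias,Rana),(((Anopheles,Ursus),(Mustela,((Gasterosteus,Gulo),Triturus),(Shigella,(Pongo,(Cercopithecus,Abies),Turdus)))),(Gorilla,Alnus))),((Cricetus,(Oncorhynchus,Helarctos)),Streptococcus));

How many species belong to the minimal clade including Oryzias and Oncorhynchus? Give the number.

19

The MRCA of Oryzias and Oncorhynchus is the root, so the clade is the entire tree.
That clade contains 19 terminal taxa: Abies, Alnus, Anopheles, Cercopithecus, Cricetus, Gasterosteus, Gorilla, Gulo, Helarctos, Mustela, Oncorhynchus, Oryzias, Pongo, Rana, Shigella, Streptococcus, Triturus, Turdus, Ursus.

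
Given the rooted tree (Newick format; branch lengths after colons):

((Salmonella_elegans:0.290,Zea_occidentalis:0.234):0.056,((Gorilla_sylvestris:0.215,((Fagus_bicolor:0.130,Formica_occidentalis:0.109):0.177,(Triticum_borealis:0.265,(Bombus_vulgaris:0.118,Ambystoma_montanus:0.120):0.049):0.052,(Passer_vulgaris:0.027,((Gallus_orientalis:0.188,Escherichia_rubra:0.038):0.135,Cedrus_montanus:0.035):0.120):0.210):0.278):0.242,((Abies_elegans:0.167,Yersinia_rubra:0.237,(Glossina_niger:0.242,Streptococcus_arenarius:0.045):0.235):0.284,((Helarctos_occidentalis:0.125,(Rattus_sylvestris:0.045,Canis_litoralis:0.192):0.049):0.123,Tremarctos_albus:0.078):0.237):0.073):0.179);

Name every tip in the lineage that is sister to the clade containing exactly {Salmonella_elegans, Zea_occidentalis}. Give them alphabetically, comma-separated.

The clade containing exactly {Salmonella_elegans, Zea_occidentalis} attaches directly to the root of the tree.
The other lineage descending from that same node — the sister group — is ((Gorilla_sylvestris,((Fagus_bicolor,Formica_occidentalis),(Triticum_borealis,(Bombus_vulgaris,Ambystoma_montanus)),(Passer_vulgaris,((Gallus_orientalis,Escherichia_rubra),Cedrus_montanus)))),((Abies_elegans,Yersinia_rubra,(Glossina_niger,Streptococcus_arenarius)),((Helarctos_occidentalis,(Rattus_sylvestris,Canis_litoralis)),Tremarctos_albus))); its 18 tips in alphabetical order are the answer.

Abies_elegans, Ambystoma_montanus, Bombus_vulgaris, Canis_litoralis, Cedrus_montanus, Escherichia_rubra, Fagus_bicolor, Formica_occidentalis, Gallus_orientalis, Glossina_niger, Gorilla_sylvestris, Helarctos_occidentalis, Passer_vulgaris, Rattus_sylvestris, Streptococcus_arenarius, Tremarctos_albus, Triticum_borealis, Yersinia_rubra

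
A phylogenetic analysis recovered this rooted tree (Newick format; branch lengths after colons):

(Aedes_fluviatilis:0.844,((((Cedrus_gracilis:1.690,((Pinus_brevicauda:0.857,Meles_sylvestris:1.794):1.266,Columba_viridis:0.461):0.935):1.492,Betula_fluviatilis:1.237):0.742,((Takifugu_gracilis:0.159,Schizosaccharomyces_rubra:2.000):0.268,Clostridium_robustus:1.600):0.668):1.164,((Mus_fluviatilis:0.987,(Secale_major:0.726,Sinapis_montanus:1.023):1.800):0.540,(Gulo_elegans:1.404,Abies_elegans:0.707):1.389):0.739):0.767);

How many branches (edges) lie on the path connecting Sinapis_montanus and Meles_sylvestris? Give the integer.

10

The MRCA of Sinapis_montanus and Meles_sylvestris is the node subtending ((((Cedrus_gracilis,((Pinus_brevicauda,Meles_sylvestris),Columba_viridis)),Betula_fluviatilis),((Takifugu_gracilis,Schizosaccharomyces_rubra),Clostridium_robustus)),((Mus_fluviatilis,(Secale_major,Sinapis_montanus)),(Gulo_elegans,Abies_elegans))).
From Sinapis_montanus up to that node: 4 branches. From Meles_sylvestris up to the same node: 6 branches. Total: 4 + 6 = 10.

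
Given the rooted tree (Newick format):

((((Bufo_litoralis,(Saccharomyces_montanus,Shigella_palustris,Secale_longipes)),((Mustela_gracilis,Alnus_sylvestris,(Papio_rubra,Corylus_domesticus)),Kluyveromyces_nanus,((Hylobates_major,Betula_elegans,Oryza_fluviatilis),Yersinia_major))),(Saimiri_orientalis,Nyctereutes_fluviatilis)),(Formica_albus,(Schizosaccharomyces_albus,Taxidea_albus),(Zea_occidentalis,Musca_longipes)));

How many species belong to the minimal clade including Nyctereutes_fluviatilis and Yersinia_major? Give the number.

15

The MRCA of Nyctereutes_fluviatilis and Yersinia_major is the node subtending (((Bufo_litoralis,(Saccharomyces_montanus,Shigella_palustris,Secale_longipes)),((Mustela_gracilis,Alnus_sylvestris,(Papio_rubra,Corylus_domesticus)),Kluyveromyces_nanus,((Hylobates_major,Betula_elegans,Oryza_fluviatilis),Yersinia_major))),(Saimiri_orientalis,Nyctereutes_fluviatilis)).
That clade contains 15 terminal taxa: Alnus_sylvestris, Betula_elegans, Bufo_litoralis, Corylus_domesticus, Hylobates_major, Kluyveromyces_nanus, Mustela_gracilis, Nyctereutes_fluviatilis, Oryza_fluviatilis, Papio_rubra, Saccharomyces_montanus, Saimiri_orientalis, Secale_longipes, Shigella_palustris, Yersinia_major.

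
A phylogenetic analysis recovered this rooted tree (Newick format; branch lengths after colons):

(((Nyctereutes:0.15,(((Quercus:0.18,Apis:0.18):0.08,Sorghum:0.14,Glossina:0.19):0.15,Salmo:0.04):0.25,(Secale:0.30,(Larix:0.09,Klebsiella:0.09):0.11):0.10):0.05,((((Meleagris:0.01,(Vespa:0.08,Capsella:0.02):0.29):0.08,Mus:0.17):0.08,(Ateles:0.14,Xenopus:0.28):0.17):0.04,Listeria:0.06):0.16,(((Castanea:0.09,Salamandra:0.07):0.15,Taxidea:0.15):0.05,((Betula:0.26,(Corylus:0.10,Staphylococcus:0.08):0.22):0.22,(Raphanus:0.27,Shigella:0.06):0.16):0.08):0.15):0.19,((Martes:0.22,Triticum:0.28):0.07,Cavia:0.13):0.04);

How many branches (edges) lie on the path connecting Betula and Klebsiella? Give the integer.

The MRCA of Betula and Klebsiella is the node subtending ((Nyctereutes,(((Quercus,Apis),Sorghum,Glossina),Salmo),(Secale,(Larix,Klebsiella))),((((Meleagris,(Vespa,Capsella)),Mus),(Ateles,Xenopus)),Listeria),(((Castanea,Salamandra),Taxidea),((Betula,(Corylus,Staphylococcus)),(Raphanus,Shigella)))).
From Betula up to that node: 4 branches. From Klebsiella up to the same node: 4 branches. Total: 4 + 4 = 8.

8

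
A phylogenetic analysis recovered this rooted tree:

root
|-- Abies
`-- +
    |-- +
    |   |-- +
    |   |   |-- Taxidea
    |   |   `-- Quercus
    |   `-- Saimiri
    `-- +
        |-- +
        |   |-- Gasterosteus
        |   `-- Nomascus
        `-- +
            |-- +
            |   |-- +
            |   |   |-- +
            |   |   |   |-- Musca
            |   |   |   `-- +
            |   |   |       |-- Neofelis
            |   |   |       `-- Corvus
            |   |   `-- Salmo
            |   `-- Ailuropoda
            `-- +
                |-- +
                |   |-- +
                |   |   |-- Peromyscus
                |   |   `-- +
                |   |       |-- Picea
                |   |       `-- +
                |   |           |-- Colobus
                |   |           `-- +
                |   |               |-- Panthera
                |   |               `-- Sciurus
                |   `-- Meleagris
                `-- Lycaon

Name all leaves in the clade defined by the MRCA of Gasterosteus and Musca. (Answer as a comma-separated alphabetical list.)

Tracing Gasterosteus: it sits inside (Gasterosteus,Nomascus).
Tracing Musca: it sits inside (Musca,(Neofelis,Corvus)).
The smallest clade enclosing both is ((Gasterosteus,Nomascus),((((Musca,(Neofelis,Corvus)),Salmo),Ailuropoda),(((Peromyscus,(Picea,(Colobus,(Panthera,Sciurus)))),Meleagris),Lycaon))); the answer is its 14 terminal taxa in alphabetical order.

Ailuropoda, Colobus, Corvus, Gasterosteus, Lycaon, Meleagris, Musca, Neofelis, Nomascus, Panthera, Peromyscus, Picea, Salmo, Sciurus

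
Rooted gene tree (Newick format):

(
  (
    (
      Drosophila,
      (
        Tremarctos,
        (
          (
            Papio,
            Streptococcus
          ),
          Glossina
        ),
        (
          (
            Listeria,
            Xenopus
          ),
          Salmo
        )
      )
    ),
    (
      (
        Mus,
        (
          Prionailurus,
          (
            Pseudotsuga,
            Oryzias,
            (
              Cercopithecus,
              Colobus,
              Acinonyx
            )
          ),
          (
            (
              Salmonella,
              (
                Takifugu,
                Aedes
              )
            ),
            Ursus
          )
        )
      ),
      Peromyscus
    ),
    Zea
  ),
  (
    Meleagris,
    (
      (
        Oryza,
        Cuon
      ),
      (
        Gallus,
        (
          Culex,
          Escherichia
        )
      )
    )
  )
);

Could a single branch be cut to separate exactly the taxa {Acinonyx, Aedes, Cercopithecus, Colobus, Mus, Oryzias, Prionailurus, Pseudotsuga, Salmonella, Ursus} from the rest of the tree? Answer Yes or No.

The MRCA of the listed taxa subtends (Mus,(Prionailurus,(Pseudotsuga,Oryzias,(Cercopithecus,Colobus,Acinonyx)),((Salmonella,(Takifugu,Aedes)),Ursus))).
That clade also contains Takifugu, which is not in the proposed group, so the group is not monophyletic.

No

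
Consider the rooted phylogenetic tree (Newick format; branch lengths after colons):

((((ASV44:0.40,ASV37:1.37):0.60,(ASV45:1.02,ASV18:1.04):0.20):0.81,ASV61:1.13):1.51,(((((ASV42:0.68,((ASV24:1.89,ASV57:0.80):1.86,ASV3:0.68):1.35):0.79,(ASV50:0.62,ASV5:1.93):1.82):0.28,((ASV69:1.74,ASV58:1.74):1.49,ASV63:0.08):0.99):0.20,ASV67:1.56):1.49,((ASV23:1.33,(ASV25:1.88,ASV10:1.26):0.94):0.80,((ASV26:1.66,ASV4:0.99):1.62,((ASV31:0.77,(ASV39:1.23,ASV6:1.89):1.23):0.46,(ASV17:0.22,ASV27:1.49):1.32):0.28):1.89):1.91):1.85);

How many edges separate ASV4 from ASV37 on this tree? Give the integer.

The MRCA of ASV4 and ASV37 is the root of the tree.
From ASV4 up to that node: 5 branches. From ASV37 up to the same node: 4 branches. Total: 5 + 4 = 9.

9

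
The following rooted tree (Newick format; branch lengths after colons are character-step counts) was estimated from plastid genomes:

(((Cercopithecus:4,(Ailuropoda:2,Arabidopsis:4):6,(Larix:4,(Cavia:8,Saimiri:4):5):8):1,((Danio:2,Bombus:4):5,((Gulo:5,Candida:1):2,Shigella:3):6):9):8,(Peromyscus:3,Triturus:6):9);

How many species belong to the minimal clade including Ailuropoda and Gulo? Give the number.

The MRCA of Ailuropoda and Gulo is the node subtending ((Cercopithecus,(Ailuropoda,Arabidopsis),(Larix,(Cavia,Saimiri))),((Danio,Bombus),((Gulo,Candida),Shigella))).
That clade contains 11 terminal taxa: Ailuropoda, Arabidopsis, Bombus, Candida, Cavia, Cercopithecus, Danio, Gulo, Larix, Saimiri, Shigella.

11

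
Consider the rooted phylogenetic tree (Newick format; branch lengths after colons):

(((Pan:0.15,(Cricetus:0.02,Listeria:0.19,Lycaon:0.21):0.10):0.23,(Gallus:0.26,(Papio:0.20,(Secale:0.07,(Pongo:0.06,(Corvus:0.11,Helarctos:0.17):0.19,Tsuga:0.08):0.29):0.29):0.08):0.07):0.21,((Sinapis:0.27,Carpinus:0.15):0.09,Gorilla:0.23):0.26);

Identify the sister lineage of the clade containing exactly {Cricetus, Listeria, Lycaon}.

The clade containing exactly {Cricetus, Listeria, Lycaon} attaches to the tree at the node subtending (Pan,(Cricetus,Listeria,Lycaon)).
The other lineage descending from that same node — the sister group — is the single tip Pan.

Pan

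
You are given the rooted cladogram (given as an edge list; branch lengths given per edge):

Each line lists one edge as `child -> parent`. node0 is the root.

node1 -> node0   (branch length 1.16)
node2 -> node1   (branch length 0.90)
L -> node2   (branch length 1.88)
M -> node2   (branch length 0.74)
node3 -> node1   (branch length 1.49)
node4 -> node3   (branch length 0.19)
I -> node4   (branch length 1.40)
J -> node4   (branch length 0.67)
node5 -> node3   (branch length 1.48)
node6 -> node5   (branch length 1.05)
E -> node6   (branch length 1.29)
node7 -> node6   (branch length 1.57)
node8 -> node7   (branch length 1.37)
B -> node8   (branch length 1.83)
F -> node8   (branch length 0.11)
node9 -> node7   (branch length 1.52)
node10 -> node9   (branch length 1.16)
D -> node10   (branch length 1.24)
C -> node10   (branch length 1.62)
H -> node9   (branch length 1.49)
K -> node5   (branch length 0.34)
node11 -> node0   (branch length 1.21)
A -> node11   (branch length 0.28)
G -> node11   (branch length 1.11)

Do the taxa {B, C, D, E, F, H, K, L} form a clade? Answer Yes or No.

No

The MRCA of the listed taxa subtends ((L,M),((I,J),((E,((B,F),((D,C),H))),K))).
That clade also contains I, J, M, which are not in the proposed group, so the group is not monophyletic.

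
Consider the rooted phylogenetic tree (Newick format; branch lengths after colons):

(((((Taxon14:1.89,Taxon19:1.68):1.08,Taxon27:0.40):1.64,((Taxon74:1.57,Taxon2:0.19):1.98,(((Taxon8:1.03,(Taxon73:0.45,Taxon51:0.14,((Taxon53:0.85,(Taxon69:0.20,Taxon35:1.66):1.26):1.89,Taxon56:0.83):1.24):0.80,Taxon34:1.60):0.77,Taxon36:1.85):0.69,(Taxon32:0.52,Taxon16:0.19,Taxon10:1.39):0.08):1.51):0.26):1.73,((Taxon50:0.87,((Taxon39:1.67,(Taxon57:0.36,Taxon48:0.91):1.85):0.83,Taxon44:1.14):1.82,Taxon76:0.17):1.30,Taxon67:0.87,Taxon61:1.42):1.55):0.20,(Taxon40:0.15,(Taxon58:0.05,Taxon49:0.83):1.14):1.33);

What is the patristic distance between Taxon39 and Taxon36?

13.21

The path runs Taxon39 → … → MRCA → … → Taxon36; the MRCA is the node subtending ((((Taxon14,Taxon19),Taxon27),((Taxon74,Taxon2),(((Taxon8,(Taxon73,Taxon51,((Taxon53,(Taxon69,Taxon35)),Taxon56)),Taxon34),Taxon36),(Taxon32,Taxon16,Taxon10)))),((Taxon50,((Taxon39,(Taxon57,Taxon48)),Taxon44),Taxon76),Taxon67,Taxon61)).
Branch lengths along that path: 1.67 + 0.83 + 1.82 + 1.30 + 1.55 + 1.73 + 0.26 + 1.51 + 0.69 + 1.85 = 13.21.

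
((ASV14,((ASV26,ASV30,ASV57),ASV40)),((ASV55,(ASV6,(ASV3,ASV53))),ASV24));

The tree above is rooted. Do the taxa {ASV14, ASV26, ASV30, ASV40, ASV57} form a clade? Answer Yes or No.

The most recent common ancestor of these taxa subtends (ASV14,((ASV26,ASV30,ASV57),ASV40)).
That clade has exactly 5 tips — every listed taxon and nothing else — so the group is monophyletic.

Yes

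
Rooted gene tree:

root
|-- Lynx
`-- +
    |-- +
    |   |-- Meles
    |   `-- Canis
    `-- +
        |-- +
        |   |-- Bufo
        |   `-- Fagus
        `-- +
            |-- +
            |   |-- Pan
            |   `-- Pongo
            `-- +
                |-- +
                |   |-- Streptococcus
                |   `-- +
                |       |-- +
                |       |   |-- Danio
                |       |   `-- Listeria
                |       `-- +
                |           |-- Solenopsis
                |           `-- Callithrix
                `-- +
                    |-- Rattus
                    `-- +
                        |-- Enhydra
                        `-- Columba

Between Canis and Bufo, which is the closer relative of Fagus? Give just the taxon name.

Bufo

The MRCA of Fagus and Bufo subtends (Bufo,Fagus) (2 taxa).
The MRCA of Fagus and Canis subtends ((Meles,Canis),((Bufo,Fagus),((Pan,Pongo),((Streptococcus,((Danio,Listeria),(Solenopsis,Callithrix))),(Rattus,(Enhydra,Columba)))))) (14 taxa).
The first is nested inside the second, so Fagus shares a more recent common ancestor with Bufo.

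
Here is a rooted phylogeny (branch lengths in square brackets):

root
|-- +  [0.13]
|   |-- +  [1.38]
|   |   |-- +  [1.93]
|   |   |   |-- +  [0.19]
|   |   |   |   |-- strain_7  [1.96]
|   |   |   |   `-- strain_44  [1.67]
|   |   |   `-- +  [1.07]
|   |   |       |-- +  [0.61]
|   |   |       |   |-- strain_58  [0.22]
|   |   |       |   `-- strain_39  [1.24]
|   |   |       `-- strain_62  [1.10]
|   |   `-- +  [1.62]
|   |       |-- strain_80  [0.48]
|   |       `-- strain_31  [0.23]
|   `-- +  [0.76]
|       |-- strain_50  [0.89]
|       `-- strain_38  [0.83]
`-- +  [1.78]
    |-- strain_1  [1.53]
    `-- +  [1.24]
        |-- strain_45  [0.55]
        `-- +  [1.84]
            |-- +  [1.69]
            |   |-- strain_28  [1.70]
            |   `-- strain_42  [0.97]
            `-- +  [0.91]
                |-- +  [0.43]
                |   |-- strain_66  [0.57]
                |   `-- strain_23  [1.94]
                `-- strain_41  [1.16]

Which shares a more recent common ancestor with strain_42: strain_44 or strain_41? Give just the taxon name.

The MRCA of strain_42 and strain_41 subtends ((strain_28,strain_42),((strain_66,strain_23),strain_41)) (5 taxa).
The MRCA of strain_42 and strain_44 is the root, subtending the entire tree (16 taxa).
The first is nested inside the second, so strain_42 shares a more recent common ancestor with strain_41.

strain_41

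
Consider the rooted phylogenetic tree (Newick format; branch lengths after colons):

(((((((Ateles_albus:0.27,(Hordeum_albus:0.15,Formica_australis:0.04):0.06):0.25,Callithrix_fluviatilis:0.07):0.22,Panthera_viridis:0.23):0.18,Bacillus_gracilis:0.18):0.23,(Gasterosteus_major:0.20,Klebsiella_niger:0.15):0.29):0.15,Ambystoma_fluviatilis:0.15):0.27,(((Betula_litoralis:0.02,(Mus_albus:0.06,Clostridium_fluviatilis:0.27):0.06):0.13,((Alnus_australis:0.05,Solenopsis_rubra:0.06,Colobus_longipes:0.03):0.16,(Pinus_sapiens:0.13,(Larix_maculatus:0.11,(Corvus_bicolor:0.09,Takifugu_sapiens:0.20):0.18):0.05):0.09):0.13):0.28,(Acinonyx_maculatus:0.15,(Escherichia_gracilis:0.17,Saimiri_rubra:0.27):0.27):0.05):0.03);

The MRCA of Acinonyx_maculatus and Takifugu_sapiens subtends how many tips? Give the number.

13

The MRCA of Acinonyx_maculatus and Takifugu_sapiens is the node subtending (((Betula_litoralis,(Mus_albus,Clostridium_fluviatilis)),((Alnus_australis,Solenopsis_rubra,Colobus_longipes),(Pinus_sapiens,(Larix_maculatus,(Corvus_bicolor,Takifugu_sapiens))))),(Acinonyx_maculatus,(Escherichia_gracilis,Saimiri_rubra))).
That clade contains 13 terminal taxa: Acinonyx_maculatus, Alnus_australis, Betula_litoralis, Clostridium_fluviatilis, Colobus_longipes, Corvus_bicolor, Escherichia_gracilis, Larix_maculatus, Mus_albus, Pinus_sapiens, Saimiri_rubra, Solenopsis_rubra, Takifugu_sapiens.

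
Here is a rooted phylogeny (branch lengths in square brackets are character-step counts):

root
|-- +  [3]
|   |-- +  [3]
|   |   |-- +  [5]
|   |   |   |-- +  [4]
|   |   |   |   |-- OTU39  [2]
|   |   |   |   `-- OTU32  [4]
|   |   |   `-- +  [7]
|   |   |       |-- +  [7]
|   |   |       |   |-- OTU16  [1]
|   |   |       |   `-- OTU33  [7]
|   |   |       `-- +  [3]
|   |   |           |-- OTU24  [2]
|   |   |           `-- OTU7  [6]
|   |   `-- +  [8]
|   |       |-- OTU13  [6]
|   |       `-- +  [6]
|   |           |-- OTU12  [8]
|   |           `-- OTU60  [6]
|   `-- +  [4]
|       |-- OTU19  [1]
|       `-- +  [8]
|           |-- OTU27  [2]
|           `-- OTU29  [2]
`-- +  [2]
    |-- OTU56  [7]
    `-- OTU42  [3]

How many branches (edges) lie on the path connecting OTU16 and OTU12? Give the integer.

7

The MRCA of OTU16 and OTU12 is the node subtending (((OTU39,OTU32),((OTU16,OTU33),(OTU24,OTU7))),(OTU13,(OTU12,OTU60))).
From OTU16 up to that node: 4 branches. From OTU12 up to the same node: 3 branches. Total: 4 + 3 = 7.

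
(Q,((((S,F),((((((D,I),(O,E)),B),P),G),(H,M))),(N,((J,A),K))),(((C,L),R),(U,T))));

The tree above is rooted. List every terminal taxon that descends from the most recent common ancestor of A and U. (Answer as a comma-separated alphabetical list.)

A, B, C, D, E, F, G, H, I, J, K, L, M, N, O, P, R, S, T, U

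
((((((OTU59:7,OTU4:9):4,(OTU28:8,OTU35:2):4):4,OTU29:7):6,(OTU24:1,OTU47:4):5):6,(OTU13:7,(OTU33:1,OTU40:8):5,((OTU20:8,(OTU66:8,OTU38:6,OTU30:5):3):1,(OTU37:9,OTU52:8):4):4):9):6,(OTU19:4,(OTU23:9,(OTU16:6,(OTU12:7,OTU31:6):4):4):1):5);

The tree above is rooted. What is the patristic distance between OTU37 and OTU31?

The path runs OTU37 → … → MRCA → … → OTU31; the MRCA is the root of the tree.
Branch lengths along that path: 9 + 4 + 4 + 9 + 6 + 5 + 1 + 4 + 4 + 6 = 52.

52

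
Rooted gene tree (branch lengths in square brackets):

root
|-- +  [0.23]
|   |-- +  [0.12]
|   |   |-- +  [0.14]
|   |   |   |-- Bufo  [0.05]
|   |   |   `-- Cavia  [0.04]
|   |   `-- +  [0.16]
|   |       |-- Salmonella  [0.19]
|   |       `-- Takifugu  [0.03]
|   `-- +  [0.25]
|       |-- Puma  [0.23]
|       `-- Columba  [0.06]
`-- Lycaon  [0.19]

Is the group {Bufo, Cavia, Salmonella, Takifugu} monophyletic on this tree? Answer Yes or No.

The most recent common ancestor of these taxa subtends ((Bufo,Cavia),(Salmonella,Takifugu)).
That clade has exactly 4 tips — every listed taxon and nothing else — so the group is monophyletic.

Yes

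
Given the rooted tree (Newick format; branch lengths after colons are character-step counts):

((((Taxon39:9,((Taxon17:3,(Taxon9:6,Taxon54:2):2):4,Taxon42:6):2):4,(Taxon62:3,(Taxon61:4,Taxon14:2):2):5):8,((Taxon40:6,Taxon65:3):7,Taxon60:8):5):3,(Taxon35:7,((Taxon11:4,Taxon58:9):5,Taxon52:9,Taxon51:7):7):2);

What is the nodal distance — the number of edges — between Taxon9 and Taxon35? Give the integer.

The MRCA of Taxon9 and Taxon35 is the root of the tree.
From Taxon9 up to that node: 7 branches. From Taxon35 up to the same node: 2 branches. Total: 7 + 2 = 9.

9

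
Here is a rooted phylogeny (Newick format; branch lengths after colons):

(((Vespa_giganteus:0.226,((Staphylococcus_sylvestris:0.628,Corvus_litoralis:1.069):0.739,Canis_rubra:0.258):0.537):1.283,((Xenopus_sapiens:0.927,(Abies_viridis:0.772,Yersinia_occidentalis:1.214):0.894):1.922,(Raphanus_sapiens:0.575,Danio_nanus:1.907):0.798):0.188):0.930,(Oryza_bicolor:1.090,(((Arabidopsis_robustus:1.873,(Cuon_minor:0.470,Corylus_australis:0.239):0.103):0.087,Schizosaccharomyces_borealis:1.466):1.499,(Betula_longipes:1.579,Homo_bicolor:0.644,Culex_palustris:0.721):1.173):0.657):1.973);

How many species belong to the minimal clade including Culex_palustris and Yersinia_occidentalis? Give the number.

The MRCA of Culex_palustris and Yersinia_occidentalis is the root, so the clade is the entire tree.
That clade contains 17 terminal taxa: Abies_viridis, Arabidopsis_robustus, Betula_longipes, Canis_rubra, Corvus_litoralis, Corylus_australis, Culex_palustris, Cuon_minor, Danio_nanus, Homo_bicolor, Oryza_bicolor, Raphanus_sapiens, Schizosaccharomyces_borealis, Staphylococcus_sylvestris, Vespa_giganteus, Xenopus_sapiens, Yersinia_occidentalis.

17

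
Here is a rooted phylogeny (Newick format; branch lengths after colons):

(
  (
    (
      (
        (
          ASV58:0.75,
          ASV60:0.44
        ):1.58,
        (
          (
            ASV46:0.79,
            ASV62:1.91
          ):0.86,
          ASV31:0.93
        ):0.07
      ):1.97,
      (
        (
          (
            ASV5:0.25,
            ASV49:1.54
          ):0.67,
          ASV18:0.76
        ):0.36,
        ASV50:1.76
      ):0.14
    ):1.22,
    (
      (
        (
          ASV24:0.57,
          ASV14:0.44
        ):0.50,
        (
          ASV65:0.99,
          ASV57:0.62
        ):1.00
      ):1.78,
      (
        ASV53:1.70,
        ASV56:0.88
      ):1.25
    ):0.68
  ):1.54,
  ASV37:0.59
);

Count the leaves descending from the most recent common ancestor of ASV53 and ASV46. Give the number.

15

The MRCA of ASV53 and ASV46 is the node subtending ((((ASV58,ASV60),((ASV46,ASV62),ASV31)),(((ASV5,ASV49),ASV18),ASV50)),(((ASV24,ASV14),(ASV65,ASV57)),(ASV53,ASV56))).
That clade contains 15 terminal taxa: ASV14, ASV18, ASV24, ASV31, ASV46, ASV49, ASV5, ASV50, ASV53, ASV56, ASV57, ASV58, ASV60, ASV62, ASV65.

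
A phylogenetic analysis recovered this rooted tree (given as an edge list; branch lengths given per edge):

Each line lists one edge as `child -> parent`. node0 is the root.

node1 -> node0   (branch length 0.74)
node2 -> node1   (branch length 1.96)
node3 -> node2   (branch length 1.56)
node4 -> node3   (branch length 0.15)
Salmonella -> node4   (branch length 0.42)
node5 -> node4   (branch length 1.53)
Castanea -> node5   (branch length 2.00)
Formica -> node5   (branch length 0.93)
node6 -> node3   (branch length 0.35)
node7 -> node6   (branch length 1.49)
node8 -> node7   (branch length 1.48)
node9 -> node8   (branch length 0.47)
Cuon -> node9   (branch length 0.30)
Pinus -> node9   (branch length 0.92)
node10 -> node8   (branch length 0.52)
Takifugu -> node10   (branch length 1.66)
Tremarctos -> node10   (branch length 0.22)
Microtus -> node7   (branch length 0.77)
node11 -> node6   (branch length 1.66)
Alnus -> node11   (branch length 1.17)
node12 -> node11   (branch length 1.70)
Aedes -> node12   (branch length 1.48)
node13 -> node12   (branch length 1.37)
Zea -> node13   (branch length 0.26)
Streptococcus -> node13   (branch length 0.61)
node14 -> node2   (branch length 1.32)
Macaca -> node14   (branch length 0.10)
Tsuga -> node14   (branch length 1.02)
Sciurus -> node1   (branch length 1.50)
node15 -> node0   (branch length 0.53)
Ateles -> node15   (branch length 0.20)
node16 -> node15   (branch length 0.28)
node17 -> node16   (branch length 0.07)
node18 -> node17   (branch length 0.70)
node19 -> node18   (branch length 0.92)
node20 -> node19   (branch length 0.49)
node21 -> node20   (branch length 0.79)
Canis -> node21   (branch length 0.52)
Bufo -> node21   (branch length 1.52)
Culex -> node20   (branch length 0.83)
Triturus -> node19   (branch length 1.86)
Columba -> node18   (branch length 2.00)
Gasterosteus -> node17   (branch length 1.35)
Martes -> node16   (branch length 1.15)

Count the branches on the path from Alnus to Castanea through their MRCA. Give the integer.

The MRCA of Alnus and Castanea is the node subtending ((Salmonella,(Castanea,Formica)),((((Cuon,Pinus),(Takifugu,Tremarctos)),Microtus),(Alnus,(Aedes,(Zea,Streptococcus))))).
From Alnus up to that node: 3 branches. From Castanea up to the same node: 3 branches. Total: 3 + 3 = 6.

6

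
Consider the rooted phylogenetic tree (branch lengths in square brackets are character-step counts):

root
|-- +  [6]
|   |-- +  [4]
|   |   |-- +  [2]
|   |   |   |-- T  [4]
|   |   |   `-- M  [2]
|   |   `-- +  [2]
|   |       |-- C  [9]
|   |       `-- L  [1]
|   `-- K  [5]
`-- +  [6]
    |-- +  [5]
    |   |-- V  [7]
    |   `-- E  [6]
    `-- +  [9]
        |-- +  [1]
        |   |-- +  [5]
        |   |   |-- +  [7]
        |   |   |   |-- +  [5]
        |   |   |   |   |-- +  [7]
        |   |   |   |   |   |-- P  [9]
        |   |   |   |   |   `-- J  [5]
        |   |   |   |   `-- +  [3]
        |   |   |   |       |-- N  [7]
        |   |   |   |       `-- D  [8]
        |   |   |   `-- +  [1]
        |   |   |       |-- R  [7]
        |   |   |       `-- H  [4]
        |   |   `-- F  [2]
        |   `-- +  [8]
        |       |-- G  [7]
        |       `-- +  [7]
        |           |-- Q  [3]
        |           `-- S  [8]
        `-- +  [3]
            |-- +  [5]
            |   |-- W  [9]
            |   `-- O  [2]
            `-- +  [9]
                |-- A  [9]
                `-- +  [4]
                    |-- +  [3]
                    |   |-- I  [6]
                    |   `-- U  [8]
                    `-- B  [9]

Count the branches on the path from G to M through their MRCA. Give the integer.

The MRCA of G and M is the root of the tree.
From G up to that node: 5 branches. From M up to the same node: 4 branches. Total: 5 + 4 = 9.

9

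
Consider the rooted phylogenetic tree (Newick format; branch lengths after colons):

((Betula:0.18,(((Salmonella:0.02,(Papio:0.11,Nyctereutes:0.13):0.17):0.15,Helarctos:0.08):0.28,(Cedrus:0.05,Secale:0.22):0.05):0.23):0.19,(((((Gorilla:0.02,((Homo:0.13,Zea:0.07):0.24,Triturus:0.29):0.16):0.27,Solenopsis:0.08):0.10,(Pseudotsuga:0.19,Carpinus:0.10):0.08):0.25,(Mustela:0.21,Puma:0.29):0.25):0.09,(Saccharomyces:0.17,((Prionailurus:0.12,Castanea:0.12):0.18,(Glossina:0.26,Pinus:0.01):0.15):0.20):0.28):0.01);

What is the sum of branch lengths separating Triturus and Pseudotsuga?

1.09

The path runs Triturus → … → MRCA → … → Pseudotsuga; the MRCA is the node subtending (((Gorilla,((Homo,Zea),Triturus)),Solenopsis),(Pseudotsuga,Carpinus)).
Branch lengths along that path: 0.29 + 0.16 + 0.27 + 0.10 + 0.08 + 0.19 = 1.09.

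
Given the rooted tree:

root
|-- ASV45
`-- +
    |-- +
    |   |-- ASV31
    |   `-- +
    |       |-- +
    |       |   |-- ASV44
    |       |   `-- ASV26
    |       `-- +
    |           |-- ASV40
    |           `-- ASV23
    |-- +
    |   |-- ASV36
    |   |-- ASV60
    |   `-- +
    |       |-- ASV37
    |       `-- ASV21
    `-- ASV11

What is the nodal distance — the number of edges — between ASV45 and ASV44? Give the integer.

The MRCA of ASV45 and ASV44 is the root of the tree.
From ASV45 up to that node: 1 branch. From ASV44 up to the same node: 5 branches. Total: 1 + 5 = 6.

6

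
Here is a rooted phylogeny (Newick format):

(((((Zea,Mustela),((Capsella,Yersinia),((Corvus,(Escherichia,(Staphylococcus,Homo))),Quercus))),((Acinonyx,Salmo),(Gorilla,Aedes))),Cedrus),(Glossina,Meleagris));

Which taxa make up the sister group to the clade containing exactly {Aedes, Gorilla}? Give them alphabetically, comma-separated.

Acinonyx, Salmo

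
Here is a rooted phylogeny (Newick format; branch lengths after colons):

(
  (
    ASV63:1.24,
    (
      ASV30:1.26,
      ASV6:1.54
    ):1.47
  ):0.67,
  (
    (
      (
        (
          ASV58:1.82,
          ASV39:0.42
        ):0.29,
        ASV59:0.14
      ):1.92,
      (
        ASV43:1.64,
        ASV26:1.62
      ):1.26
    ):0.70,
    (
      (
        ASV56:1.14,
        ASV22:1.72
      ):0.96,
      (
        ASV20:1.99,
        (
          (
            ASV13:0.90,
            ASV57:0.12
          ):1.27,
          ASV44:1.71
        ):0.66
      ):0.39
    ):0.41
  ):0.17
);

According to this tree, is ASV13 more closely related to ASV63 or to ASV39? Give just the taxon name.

ASV39

The MRCA of ASV13 and ASV39 subtends ((((ASV58,ASV39),ASV59),(ASV43,ASV26)),((ASV56,ASV22),(ASV20,((ASV13,ASV57),ASV44)))) (11 taxa).
The MRCA of ASV13 and ASV63 is the root, subtending the entire tree (14 taxa).
The first is nested inside the second, so ASV13 shares a more recent common ancestor with ASV39.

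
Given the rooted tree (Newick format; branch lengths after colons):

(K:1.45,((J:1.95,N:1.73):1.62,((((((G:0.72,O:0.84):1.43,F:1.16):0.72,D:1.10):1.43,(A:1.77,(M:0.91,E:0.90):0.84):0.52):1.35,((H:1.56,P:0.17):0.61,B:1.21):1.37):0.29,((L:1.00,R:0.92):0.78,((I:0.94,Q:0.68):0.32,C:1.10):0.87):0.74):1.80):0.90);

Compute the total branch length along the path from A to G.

6.59

The path runs A → … → MRCA → … → G; the MRCA is the node subtending ((((G,O),F),D),(A,(M,E))).
Branch lengths along that path: 1.77 + 0.52 + 1.43 + 0.72 + 1.43 + 0.72 = 6.59.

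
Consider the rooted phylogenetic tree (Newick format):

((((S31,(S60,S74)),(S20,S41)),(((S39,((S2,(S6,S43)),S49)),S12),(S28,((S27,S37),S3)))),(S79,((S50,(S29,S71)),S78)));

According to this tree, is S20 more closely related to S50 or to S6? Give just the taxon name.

The MRCA of S20 and S6 subtends (((S31,(S60,S74)),(S20,S41)),(((S39,((S2,(S6,S43)),S49)),S12),(S28,((S27,S37),S3)))) (15 taxa).
The MRCA of S20 and S50 is the root, subtending the entire tree (20 taxa).
The first is nested inside the second, so S20 shares a more recent common ancestor with S6.

S6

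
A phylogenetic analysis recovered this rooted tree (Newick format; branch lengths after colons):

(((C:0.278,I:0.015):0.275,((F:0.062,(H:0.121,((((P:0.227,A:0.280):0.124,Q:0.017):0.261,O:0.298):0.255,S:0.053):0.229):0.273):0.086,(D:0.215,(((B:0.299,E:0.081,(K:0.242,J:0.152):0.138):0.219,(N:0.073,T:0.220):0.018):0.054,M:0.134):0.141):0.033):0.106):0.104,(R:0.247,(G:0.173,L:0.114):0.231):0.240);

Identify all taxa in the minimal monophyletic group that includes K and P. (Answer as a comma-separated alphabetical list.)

Tracing K: it sits inside (K,J).
Tracing P: it sits inside (P,A).
The smallest clade enclosing both is ((F,(H,((((P,A),Q),O),S))),(D,(((B,E,(K,J)),(N,T)),M))); the answer is its 15 terminal taxa in alphabetical order.

A, B, D, E, F, H, J, K, M, N, O, P, Q, S, T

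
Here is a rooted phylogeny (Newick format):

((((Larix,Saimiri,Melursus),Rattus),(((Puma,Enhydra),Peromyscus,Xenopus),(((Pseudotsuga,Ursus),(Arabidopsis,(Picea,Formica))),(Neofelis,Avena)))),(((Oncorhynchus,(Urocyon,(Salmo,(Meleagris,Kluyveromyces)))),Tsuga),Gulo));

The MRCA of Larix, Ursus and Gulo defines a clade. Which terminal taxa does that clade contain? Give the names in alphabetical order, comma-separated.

Tracing Larix: it sits inside (Larix,Saimiri,Melursus).
Tracing Ursus: it sits inside (Pseudotsuga,Ursus).
Tracing Gulo: it sits inside (((Oncorhynchus,(Urocyon,(Salmo,(Meleagris,Kluyveromyces)))),Tsuga),Gulo).
The smallest clade enclosing all 3 is the whole tree (their MRCA is the root), so the answer is all 22 tips in alphabetical order.

Arabidopsis, Avena, Enhydra, Formica, Gulo, Kluyveromyces, Larix, Meleagris, Melursus, Neofelis, Oncorhynchus, Peromyscus, Picea, Pseudotsuga, Puma, Rattus, Saimiri, Salmo, Tsuga, Urocyon, Ursus, Xenopus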